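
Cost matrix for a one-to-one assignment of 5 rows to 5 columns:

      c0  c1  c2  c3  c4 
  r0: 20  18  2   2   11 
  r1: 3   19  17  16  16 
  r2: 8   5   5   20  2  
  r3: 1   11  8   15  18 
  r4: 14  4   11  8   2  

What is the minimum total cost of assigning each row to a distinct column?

Minimum assignment cost: 19

optimal assignment: row0→col3 (cost 2), row1→col0 (cost 3), row2→col4 (cost 2), row3→col2 (cost 8), row4→col1 (cost 4)
total = 2 + 3 + 2 + 8 + 4 = 19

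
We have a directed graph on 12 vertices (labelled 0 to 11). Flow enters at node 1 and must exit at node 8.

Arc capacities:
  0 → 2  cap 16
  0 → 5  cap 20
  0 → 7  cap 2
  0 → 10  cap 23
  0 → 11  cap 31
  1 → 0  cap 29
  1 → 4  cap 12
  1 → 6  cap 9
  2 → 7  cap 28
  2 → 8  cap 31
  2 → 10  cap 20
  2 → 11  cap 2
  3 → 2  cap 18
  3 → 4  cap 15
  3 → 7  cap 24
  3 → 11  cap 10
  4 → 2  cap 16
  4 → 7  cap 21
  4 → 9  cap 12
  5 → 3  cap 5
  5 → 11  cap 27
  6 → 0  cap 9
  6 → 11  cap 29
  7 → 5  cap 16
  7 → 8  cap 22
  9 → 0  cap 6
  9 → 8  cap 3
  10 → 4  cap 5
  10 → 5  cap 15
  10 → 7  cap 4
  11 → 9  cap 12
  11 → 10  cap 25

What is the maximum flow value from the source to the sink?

Maximum flow value: 47

augment #1: 1→0→2→8 bottleneck 16, total now 16
augment #2: 1→0→7→8 bottleneck 2, total now 18
augment #3: 1→4→2→8 bottleneck 12, total now 30
augment #4: 1→0→10→7→8 bottleneck 4, total now 34
augment #5: 1→0→11→9→8 bottleneck 3, total now 37
augment #6: 1→0→5→3→2→8 bottleneck 3, total now 40
augment #7: 1→0→5→3→7→8 bottleneck 1, total now 41
augment #8: 1→6→0→5→3→7→8 bottleneck 1, total now 42
augment #9: 1→6→0→10→4→7→8 bottleneck 5, total now 47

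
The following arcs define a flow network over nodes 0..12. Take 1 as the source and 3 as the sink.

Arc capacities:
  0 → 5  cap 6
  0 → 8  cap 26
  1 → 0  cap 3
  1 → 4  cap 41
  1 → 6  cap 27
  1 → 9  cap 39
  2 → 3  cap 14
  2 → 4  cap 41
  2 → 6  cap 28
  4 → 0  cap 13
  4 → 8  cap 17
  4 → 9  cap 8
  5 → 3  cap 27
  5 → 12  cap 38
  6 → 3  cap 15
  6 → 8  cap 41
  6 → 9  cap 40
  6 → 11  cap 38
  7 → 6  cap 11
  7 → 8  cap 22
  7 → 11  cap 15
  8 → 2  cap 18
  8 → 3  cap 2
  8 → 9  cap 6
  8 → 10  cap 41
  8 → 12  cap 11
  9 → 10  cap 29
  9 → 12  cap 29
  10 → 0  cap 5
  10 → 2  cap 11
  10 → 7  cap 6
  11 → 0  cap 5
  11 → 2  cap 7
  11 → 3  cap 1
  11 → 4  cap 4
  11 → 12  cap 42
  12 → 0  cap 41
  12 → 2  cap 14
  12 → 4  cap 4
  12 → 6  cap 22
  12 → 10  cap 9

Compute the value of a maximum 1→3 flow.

augment #1: 1→6→3 bottleneck 15, total now 15
augment #2: 1→0→5→3 bottleneck 3, total now 18
augment #3: 1→4→8→3 bottleneck 2, total now 20
augment #4: 1→6→11→3 bottleneck 1, total now 21
augment #5: 1→4→0→5→3 bottleneck 3, total now 24
augment #6: 1→4→8→2→3 bottleneck 14, total now 38

Maximum flow value: 38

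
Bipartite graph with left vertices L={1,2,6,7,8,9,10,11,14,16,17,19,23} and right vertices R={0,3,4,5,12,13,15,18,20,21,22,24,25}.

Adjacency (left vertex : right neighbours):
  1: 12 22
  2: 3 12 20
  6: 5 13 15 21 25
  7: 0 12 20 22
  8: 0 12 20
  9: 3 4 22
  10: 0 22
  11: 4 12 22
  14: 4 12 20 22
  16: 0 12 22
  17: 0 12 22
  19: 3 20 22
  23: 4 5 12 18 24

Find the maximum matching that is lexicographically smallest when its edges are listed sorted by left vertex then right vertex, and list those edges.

Lex-smallest maximum matching: {(1,12), (2,3), (6,5), (7,0), (8,20), (9,4), (10,22), (23,18)}

|M| = 8 (so the lex-smallest maximum matching has 8 edges)
process left vertices in ascending order; for each, take the smallest-labelled available neighbour that still permits 8 edges overall, or leave it unmatched if none does
lex-smallest matching: {1-12, 2-3, 6-5, 7-0, 8-20, 9-4, 10-22, 23-18}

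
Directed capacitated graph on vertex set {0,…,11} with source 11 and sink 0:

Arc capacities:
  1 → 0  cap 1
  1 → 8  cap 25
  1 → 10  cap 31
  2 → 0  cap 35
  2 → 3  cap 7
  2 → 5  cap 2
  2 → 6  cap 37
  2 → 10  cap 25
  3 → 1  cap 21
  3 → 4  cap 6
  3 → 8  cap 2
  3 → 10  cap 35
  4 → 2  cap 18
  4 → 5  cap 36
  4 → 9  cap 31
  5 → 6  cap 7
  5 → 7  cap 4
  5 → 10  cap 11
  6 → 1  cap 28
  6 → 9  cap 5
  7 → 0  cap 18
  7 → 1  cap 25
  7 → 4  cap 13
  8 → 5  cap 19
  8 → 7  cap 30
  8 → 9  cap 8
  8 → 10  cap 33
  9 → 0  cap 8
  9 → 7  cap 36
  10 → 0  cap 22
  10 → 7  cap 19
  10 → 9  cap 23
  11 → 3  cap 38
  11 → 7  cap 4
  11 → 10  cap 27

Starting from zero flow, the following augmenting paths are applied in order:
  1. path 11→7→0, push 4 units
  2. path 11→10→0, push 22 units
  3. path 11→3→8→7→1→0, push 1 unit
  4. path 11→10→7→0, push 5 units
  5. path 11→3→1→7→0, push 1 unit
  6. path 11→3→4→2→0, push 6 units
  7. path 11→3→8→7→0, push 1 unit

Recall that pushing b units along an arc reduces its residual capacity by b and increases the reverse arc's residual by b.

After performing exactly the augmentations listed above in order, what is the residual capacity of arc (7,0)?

Residual capacity of (7,0): 7

after path 1 (11→7→0, push 4): res(7,0)=14
after path 2 (11→10→0, push 22): res(7,0)=14
after path 3 (11→3→8→7→1→0, push 1): res(7,0)=14
after path 4 (11→10→7→0, push 5): res(7,0)=9
after path 5 (11→3→1→7→0, push 1): res(7,0)=8
after path 6 (11→3→4→2→0, push 6): res(7,0)=8
after path 7 (11→3→8→7→0, push 1): res(7,0)=7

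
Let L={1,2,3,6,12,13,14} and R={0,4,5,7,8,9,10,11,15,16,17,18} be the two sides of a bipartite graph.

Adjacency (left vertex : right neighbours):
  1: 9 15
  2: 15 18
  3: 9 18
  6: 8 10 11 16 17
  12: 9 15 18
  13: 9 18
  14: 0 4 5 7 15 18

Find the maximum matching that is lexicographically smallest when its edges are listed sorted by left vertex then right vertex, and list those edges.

Lex-smallest maximum matching: {(1,9), (2,15), (3,18), (6,8), (14,0)}

|M| = 5 (so the lex-smallest maximum matching has 5 edges)
process left vertices in ascending order; for each, take the smallest-labelled available neighbour that still permits 5 edges overall, or leave it unmatched if none does
lex-smallest matching: {1-9, 2-15, 3-18, 6-8, 14-0}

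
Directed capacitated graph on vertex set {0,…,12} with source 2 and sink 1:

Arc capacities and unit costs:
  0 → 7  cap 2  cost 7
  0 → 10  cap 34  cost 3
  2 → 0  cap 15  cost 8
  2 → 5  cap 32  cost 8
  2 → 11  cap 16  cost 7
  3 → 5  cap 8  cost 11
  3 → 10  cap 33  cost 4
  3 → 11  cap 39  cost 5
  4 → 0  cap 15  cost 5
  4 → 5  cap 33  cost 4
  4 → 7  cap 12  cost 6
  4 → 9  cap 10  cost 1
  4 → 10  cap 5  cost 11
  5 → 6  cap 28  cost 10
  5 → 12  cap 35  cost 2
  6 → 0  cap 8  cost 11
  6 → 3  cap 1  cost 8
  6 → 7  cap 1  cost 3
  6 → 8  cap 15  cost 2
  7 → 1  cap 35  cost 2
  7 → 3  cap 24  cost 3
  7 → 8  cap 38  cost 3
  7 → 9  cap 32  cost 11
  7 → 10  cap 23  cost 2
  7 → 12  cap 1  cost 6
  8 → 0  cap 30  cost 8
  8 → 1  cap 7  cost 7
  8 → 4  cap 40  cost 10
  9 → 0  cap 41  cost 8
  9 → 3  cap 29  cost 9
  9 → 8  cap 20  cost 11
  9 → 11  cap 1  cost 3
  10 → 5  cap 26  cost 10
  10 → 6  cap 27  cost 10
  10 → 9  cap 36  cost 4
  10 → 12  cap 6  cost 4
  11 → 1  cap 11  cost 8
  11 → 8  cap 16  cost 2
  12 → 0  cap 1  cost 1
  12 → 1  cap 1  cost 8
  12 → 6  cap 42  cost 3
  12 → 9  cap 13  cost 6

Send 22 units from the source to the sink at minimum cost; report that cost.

shortest-cost path #1: 2→11→1 push 11 @ unit cost 15 (adds 165)
shortest-cost path #2: 2→11→8→1 push 5 @ unit cost 16 (adds 80)
shortest-cost path #3: 2→0→7→1 push 2 @ unit cost 17 (adds 34)
shortest-cost path #4: 2→5→12→1 push 1 @ unit cost 18 (adds 18)
shortest-cost path #5: 2→5→12→6→7→1 push 1 @ unit cost 18 (adds 18)
shortest-cost path #6: 2→5→12→6→8→1 push 2 @ unit cost 22 (adds 44)
total cost = 359

Minimum cost for 22 units: 359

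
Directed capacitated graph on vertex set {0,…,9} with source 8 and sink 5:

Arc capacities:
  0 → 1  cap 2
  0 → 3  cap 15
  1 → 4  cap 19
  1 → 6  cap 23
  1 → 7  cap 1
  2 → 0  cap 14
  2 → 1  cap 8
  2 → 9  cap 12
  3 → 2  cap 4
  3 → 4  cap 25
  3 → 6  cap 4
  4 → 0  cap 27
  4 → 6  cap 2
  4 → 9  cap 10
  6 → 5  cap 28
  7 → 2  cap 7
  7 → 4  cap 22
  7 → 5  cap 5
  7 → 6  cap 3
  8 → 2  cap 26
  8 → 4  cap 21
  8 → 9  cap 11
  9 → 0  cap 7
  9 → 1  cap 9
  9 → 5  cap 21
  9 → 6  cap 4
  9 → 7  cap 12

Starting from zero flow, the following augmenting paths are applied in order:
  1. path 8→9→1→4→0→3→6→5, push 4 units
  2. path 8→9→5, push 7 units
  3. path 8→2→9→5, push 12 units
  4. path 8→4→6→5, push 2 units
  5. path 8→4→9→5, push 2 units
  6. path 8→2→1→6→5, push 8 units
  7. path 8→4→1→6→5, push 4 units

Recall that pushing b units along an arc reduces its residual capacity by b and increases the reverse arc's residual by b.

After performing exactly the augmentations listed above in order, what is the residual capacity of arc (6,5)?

Residual capacity of (6,5): 10

after path 1 (8→9→1→4→0→3→6→5, push 4): res(6,5)=24
after path 2 (8→9→5, push 7): res(6,5)=24
after path 3 (8→2→9→5, push 12): res(6,5)=24
after path 4 (8→4→6→5, push 2): res(6,5)=22
after path 5 (8→4→9→5, push 2): res(6,5)=22
after path 6 (8→2→1→6→5, push 8): res(6,5)=14
after path 7 (8→4→1→6→5, push 4): res(6,5)=10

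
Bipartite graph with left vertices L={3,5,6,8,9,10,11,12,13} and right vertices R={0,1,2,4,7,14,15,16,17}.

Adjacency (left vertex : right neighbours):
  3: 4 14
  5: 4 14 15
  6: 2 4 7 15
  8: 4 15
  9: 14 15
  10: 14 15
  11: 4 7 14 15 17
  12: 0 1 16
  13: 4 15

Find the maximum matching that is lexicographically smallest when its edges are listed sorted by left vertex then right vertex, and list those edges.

Lex-smallest maximum matching: {(3,4), (5,14), (6,2), (8,15), (11,7), (12,0)}

|M| = 6 (so the lex-smallest maximum matching has 6 edges)
process left vertices in ascending order; for each, take the smallest-labelled available neighbour that still permits 6 edges overall, or leave it unmatched if none does
lex-smallest matching: {3-4, 5-14, 6-2, 8-15, 11-7, 12-0}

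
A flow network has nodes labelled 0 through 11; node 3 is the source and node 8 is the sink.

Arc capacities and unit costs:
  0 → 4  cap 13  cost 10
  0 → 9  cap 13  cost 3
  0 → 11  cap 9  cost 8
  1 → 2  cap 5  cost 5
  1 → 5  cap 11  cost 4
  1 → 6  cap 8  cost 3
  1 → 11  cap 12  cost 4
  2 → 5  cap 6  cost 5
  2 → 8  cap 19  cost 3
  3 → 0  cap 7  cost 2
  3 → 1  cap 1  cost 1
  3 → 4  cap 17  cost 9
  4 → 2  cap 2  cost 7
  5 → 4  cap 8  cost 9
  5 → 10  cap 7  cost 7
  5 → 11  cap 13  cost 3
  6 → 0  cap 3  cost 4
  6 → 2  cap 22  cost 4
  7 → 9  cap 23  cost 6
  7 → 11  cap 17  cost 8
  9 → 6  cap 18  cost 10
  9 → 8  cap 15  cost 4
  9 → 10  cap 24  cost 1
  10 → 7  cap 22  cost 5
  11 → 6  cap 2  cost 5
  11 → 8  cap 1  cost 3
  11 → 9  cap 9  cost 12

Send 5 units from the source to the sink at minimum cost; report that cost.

Minimum cost for 5 units: 44

shortest-cost path #1: 3→1→11→8 push 1 @ unit cost 8 (adds 8)
shortest-cost path #2: 3→0→9→8 push 4 @ unit cost 9 (adds 36)
total cost = 44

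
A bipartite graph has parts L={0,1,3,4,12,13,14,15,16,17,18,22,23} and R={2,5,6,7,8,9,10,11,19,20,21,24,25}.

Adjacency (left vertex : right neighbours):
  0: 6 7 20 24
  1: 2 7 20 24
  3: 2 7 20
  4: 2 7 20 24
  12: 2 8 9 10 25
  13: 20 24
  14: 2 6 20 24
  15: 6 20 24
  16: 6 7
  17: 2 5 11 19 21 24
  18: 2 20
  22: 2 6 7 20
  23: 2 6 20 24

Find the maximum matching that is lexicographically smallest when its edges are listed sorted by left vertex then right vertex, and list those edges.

|M| = 7 (so the lex-smallest maximum matching has 7 edges)
process left vertices in ascending order; for each, take the smallest-labelled available neighbour that still permits 7 edges overall, or leave it unmatched if none does
lex-smallest matching: {0-6, 1-2, 3-7, 4-20, 12-8, 13-24, 17-5}

Lex-smallest maximum matching: {(0,6), (1,2), (3,7), (4,20), (12,8), (13,24), (17,5)}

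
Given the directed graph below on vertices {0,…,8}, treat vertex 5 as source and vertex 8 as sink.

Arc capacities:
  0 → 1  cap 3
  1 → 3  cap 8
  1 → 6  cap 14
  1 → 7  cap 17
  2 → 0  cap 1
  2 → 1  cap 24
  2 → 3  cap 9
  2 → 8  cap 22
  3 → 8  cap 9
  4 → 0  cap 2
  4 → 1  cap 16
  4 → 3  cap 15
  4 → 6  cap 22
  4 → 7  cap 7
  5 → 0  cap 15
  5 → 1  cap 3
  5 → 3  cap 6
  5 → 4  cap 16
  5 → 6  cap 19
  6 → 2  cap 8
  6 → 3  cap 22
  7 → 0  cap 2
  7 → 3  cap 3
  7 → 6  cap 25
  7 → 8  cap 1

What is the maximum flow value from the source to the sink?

augment #1: 5→3→8 bottleneck 6, total now 6
augment #2: 5→1→3→8 bottleneck 3, total now 9
augment #3: 5→4→7→8 bottleneck 1, total now 10
augment #4: 5→6→2→8 bottleneck 8, total now 18

Maximum flow value: 18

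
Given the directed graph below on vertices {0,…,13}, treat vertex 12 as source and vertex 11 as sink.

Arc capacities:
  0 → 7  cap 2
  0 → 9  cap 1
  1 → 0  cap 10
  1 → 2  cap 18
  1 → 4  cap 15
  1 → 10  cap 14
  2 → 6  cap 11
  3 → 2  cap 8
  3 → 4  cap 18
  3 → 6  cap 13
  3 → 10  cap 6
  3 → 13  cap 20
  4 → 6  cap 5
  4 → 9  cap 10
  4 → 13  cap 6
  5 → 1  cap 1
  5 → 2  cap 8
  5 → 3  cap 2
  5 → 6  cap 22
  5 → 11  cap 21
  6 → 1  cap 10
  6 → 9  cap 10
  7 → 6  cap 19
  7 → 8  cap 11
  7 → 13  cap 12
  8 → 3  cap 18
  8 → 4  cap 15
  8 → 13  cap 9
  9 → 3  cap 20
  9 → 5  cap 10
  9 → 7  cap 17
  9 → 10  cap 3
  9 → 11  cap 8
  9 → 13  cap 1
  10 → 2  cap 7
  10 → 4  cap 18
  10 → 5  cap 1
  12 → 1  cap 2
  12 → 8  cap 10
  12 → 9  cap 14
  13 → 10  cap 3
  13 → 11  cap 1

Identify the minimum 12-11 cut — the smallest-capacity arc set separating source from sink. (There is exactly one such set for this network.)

augment #1: 12→9→11 push 8
augment #2: 12→8→13→11 push 1
augment #3: 12→9→5→11 push 6
augment #4: 12→1→10→5→11 push 1
augment #5: 12→1→0→9→5→11 push 1
augment #6: 12→8→4→9→5→11 push 3
max flow = 20; residual-reachable set from 12 gives S-side
cut edges (S→T): {(9,5), (9,11), (10,5), (13,11)} total cap 20

Min-cut arcs: {(9,5), (9,11), (10,5), (13,11)} (total capacity 20)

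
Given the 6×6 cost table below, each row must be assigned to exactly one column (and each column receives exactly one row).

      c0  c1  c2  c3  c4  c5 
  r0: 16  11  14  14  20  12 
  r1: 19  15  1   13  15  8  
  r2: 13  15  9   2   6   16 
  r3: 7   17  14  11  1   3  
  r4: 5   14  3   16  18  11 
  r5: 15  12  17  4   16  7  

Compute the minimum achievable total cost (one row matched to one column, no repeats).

Minimum assignment cost: 27

optimal assignment: row0→col1 (cost 11), row1→col2 (cost 1), row2→col3 (cost 2), row3→col4 (cost 1), row4→col0 (cost 5), row5→col5 (cost 7)
total = 11 + 1 + 2 + 1 + 5 + 7 = 27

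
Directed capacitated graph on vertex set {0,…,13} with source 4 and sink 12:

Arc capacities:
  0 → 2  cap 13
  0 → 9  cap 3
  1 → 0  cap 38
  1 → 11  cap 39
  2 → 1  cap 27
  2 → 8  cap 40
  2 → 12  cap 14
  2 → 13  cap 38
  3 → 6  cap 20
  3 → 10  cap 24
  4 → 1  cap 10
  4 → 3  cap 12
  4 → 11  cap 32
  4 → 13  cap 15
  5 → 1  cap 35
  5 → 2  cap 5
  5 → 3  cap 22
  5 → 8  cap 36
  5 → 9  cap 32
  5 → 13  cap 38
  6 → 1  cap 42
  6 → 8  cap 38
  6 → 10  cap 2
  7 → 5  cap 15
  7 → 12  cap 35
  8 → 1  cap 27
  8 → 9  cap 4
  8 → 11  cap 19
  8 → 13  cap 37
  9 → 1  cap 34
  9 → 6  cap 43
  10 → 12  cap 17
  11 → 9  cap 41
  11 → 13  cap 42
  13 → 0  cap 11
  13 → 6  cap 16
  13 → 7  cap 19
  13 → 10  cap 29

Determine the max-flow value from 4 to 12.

Maximum flow value: 49

augment #1: 4→3→10→12 bottleneck 12, total now 12
augment #2: 4→13→7→12 bottleneck 15, total now 27
augment #3: 4→1→0→2→12 bottleneck 10, total now 37
augment #4: 4→11→13→7→12 bottleneck 4, total now 41
augment #5: 4→11→13→10→12 bottleneck 5, total now 46
augment #6: 4→11→13→0→2→12 bottleneck 3, total now 49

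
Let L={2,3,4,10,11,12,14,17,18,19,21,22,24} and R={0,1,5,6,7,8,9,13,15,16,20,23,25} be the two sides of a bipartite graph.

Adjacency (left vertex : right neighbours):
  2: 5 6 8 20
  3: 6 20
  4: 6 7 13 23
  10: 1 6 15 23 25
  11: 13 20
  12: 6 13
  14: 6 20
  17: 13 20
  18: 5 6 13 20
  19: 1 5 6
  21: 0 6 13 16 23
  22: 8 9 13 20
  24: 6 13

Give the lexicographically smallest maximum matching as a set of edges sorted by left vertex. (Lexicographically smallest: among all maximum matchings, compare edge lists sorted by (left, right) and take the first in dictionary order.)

Lex-smallest maximum matching: {(2,8), (3,6), (4,7), (10,15), (11,13), (14,20), (18,5), (19,1), (21,0), (22,9)}

|M| = 10 (so the lex-smallest maximum matching has 10 edges)
process left vertices in ascending order; for each, take the smallest-labelled available neighbour that still permits 10 edges overall, or leave it unmatched if none does
lex-smallest matching: {2-8, 3-6, 4-7, 10-15, 11-13, 14-20, 18-5, 19-1, 21-0, 22-9}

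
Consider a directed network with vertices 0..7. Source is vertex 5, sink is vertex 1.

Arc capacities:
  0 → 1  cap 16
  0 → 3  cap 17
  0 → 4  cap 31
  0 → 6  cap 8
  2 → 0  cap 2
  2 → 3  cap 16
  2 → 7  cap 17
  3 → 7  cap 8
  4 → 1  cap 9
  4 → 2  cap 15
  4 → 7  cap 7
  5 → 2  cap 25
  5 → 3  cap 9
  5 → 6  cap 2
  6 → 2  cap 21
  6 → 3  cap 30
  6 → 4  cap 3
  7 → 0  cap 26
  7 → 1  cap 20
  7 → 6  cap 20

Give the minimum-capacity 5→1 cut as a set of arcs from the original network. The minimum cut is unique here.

augment #1: 5→2→0→1 push 2
augment #2: 5→2→7→1 push 17
augment #3: 5→3→7→1 push 3
augment #4: 5→6→4→1 push 2
augment #5: 5→3→7→0→1 push 5
max flow = 29; residual-reachable set from 5 gives S-side
cut edges (S→T): {(2,0), (2,7), (3,7), (5,6)} total cap 29

Min-cut arcs: {(2,0), (2,7), (3,7), (5,6)} (total capacity 29)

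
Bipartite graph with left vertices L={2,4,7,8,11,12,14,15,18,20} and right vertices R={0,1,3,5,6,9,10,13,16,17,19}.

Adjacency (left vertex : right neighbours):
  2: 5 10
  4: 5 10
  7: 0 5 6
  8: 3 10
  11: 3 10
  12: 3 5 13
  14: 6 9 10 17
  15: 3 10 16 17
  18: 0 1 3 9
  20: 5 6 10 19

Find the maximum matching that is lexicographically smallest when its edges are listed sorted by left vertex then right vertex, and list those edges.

Lex-smallest maximum matching: {(2,5), (4,10), (7,0), (8,3), (12,13), (14,6), (15,16), (18,1), (20,19)}

|M| = 9 (so the lex-smallest maximum matching has 9 edges)
process left vertices in ascending order; for each, take the smallest-labelled available neighbour that still permits 9 edges overall, or leave it unmatched if none does
lex-smallest matching: {2-5, 4-10, 7-0, 8-3, 12-13, 14-6, 15-16, 18-1, 20-19}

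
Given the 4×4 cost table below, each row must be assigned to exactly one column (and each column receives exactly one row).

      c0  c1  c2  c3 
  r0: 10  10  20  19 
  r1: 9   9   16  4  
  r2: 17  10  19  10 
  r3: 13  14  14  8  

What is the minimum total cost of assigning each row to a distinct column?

Minimum assignment cost: 38

optimal assignment: row0→col0 (cost 10), row1→col3 (cost 4), row2→col1 (cost 10), row3→col2 (cost 14)
total = 10 + 4 + 10 + 14 = 38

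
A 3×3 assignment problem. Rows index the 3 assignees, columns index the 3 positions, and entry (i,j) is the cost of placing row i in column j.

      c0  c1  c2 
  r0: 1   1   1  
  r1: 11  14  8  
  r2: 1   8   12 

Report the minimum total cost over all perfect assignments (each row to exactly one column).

optimal assignment: row0→col1 (cost 1), row1→col2 (cost 8), row2→col0 (cost 1)
total = 1 + 8 + 1 = 10

Minimum assignment cost: 10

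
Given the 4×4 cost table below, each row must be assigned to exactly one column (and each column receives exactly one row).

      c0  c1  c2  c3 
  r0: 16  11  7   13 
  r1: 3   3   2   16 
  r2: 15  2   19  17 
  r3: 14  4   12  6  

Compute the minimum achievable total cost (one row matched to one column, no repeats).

optimal assignment: row0→col2 (cost 7), row1→col0 (cost 3), row2→col1 (cost 2), row3→col3 (cost 6)
total = 7 + 3 + 2 + 6 = 18

Minimum assignment cost: 18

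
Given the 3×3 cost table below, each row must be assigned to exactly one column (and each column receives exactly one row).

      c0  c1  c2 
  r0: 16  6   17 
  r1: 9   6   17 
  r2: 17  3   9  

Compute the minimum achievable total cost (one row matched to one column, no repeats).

Minimum assignment cost: 24

optimal assignment: row0→col1 (cost 6), row1→col0 (cost 9), row2→col2 (cost 9)
total = 6 + 9 + 9 = 24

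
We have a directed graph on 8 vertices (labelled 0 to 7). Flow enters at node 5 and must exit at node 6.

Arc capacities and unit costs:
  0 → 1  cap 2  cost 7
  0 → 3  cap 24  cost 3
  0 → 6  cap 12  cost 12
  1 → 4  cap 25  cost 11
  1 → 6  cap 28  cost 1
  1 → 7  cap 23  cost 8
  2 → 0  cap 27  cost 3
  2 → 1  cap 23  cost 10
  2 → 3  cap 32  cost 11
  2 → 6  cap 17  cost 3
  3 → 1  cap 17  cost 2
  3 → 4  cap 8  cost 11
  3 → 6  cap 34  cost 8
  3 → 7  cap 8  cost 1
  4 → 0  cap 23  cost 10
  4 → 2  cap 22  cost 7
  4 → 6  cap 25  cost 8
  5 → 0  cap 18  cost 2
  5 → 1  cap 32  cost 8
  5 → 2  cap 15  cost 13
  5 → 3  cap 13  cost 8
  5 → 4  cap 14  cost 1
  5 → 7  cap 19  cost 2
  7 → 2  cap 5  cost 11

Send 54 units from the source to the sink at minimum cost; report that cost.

shortest-cost path #1: 5→0→3→1→6 push 17 @ unit cost 8 (adds 136)
shortest-cost path #2: 5→1→6 push 11 @ unit cost 9 (adds 99)
shortest-cost path #3: 5→4→6 push 14 @ unit cost 9 (adds 126)
shortest-cost path #4: 5→0→3→6 push 1 @ unit cost 13 (adds 13)
shortest-cost path #5: 5→1→3→6 push 11 @ unit cost 14 (adds 154)
total cost = 528

Minimum cost for 54 units: 528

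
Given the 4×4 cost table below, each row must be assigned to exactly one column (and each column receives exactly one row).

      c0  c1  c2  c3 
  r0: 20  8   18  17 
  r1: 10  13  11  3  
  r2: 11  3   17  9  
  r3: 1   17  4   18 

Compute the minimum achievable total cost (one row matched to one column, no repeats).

optimal assignment: row0→col2 (cost 18), row1→col3 (cost 3), row2→col1 (cost 3), row3→col0 (cost 1)
total = 18 + 3 + 3 + 1 = 25

Minimum assignment cost: 25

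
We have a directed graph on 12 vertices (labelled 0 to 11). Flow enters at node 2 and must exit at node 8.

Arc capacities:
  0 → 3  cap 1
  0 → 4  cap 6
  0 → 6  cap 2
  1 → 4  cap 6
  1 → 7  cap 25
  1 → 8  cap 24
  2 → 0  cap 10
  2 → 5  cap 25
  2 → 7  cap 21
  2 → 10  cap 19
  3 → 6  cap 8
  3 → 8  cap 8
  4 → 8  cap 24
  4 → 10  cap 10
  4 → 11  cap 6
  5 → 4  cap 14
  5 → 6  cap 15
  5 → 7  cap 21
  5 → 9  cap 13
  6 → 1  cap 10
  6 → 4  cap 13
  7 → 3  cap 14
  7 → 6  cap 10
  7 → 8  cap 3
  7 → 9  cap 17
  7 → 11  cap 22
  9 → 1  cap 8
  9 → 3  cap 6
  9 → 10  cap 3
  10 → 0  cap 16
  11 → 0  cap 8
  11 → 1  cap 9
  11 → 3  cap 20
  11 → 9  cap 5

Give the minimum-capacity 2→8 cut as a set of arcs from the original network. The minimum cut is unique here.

Min-cut arcs: {(0,3), (0,4), (0,6), (2,5), (2,7)} (total capacity 55)

augment #1: 2→7→8 push 3
augment #2: 2→0→3→8 push 1
augment #3: 2→0→4→8 push 6
augment #4: 2→5→4→8 push 14
augment #5: 2→7→3→8 push 7
augment #6: 2→0→6→1→8 push 2
augment #7: 2→5→6→1→8 push 8
augment #8: 2→5→6→4→8 push 3
augment #9: 2→7→6→4→8 push 1
augment #10: 2→7→9→1→8 push 8
augment #11: 2→7→11→1→8 push 2
max flow = 55; residual-reachable set from 2 gives S-side
cut edges (S→T): {(0,3), (0,4), (0,6), (2,5), (2,7)} total cap 55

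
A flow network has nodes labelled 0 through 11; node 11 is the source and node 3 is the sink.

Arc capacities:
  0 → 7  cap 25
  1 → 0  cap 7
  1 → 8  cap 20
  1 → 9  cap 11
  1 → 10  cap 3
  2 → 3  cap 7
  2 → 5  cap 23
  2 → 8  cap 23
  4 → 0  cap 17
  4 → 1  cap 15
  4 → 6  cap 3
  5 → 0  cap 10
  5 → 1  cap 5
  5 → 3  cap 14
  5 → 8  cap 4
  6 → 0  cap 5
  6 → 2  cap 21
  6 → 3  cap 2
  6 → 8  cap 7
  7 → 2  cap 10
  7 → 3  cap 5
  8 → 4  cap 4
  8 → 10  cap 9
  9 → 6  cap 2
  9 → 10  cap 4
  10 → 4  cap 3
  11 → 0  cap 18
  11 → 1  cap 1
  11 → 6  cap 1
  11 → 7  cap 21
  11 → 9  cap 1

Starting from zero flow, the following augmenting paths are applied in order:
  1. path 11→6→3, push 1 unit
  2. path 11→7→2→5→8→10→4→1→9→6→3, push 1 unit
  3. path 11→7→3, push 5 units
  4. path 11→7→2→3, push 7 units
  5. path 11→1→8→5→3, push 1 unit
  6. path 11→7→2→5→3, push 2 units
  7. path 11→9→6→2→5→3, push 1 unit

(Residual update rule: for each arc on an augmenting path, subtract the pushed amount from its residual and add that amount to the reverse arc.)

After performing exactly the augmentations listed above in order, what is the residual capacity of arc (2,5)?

Residual capacity of (2,5): 19

after path 1 (11→6→3, push 1): res(2,5)=23
after path 2 (11→7→2→5→8→10→4→1→9→6→3, push 1): res(2,5)=22
after path 3 (11→7→3, push 5): res(2,5)=22
after path 4 (11→7→2→3, push 7): res(2,5)=22
after path 5 (11→1→8→5→3, push 1): res(2,5)=22
after path 6 (11→7→2→5→3, push 2): res(2,5)=20
after path 7 (11→9→6→2→5→3, push 1): res(2,5)=19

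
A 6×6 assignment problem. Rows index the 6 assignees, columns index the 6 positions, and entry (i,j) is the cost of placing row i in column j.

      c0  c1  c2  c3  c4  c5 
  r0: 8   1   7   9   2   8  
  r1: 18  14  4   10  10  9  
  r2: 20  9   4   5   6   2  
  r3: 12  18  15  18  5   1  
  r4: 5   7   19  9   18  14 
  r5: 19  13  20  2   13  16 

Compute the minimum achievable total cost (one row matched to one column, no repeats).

one of 2 optimal assignments: row0→col1 (cost 1), row1→col2 (cost 4), row2→col4 (cost 6), row3→col5 (cost 1), row4→col0 (cost 5), row5→col3 (cost 2)
total = 1 + 4 + 6 + 1 + 5 + 2 = 19

Minimum assignment cost: 19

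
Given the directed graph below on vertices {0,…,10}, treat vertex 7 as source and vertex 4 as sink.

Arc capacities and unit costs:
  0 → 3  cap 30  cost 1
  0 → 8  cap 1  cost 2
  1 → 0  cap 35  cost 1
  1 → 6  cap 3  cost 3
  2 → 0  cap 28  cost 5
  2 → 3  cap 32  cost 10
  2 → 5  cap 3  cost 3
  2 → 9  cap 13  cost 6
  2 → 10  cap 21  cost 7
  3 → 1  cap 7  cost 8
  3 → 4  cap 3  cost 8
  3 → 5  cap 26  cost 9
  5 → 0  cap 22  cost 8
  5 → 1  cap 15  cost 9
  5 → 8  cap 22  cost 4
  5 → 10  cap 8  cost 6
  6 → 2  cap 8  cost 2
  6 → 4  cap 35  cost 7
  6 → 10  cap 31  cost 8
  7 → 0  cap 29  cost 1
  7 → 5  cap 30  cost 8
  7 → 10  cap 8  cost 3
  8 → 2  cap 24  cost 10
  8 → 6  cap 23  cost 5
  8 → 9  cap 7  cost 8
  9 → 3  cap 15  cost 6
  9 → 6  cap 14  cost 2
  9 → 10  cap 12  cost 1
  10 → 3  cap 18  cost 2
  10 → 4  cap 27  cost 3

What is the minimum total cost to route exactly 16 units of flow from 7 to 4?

Minimum cost for 16 units: 161

shortest-cost path #1: 7→10→4 push 8 @ unit cost 6 (adds 48)
shortest-cost path #2: 7→0→3→4 push 3 @ unit cost 10 (adds 30)
shortest-cost path #3: 7→0→8→9→10→4 push 1 @ unit cost 15 (adds 15)
shortest-cost path #4: 7→5→10→4 push 4 @ unit cost 17 (adds 68)
total cost = 161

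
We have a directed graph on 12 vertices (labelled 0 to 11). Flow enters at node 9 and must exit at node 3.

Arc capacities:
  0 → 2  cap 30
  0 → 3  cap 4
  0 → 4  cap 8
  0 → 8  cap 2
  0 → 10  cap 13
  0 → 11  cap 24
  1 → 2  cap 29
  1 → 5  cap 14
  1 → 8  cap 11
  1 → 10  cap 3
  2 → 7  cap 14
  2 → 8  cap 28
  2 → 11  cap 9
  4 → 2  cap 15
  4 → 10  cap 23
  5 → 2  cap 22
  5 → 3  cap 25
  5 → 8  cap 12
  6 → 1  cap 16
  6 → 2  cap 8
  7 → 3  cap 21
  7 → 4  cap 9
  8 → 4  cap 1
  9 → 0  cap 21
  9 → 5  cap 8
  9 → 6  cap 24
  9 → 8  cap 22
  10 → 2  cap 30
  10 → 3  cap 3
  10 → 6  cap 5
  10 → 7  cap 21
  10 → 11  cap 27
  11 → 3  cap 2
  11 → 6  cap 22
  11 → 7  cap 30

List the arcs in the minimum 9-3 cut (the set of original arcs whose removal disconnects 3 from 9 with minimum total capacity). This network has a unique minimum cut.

Min-cut arcs: {(0,3), (1,5), (7,3), (9,5), (10,3), (11,3)} (total capacity 52)

augment #1: 9→0→3 push 4
augment #2: 9→5→3 push 8
augment #3: 9→0→10→3 push 3
augment #4: 9→0→11→3 push 2
augment #5: 9→0→2→7→3 push 12
augment #6: 9→6→1→5→3 push 14
augment #7: 9→6→2→7→3 push 2
augment #8: 9→6→1→10→7→3 push 2
augment #9: 9→6→2→11→7→3 push 5
max flow = 52; residual-reachable set from 9 gives S-side
cut edges (S→T): {(0,3), (1,5), (7,3), (9,5), (10,3), (11,3)} total cap 52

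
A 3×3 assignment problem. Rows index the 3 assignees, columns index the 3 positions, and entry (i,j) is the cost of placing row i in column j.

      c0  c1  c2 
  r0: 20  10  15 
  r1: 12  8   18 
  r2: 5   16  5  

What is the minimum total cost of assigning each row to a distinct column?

optimal assignment: row0→col1 (cost 10), row1→col0 (cost 12), row2→col2 (cost 5)
total = 10 + 12 + 5 = 27

Minimum assignment cost: 27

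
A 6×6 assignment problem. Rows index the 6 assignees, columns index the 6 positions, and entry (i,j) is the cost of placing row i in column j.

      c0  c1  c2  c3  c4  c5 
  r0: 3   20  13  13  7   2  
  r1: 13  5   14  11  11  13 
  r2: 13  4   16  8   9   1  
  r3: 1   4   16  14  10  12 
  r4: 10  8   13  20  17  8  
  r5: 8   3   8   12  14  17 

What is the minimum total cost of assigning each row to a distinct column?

one of 2 optimal assignments: row0→col4 (cost 7), row1→col3 (cost 11), row2→col5 (cost 1), row3→col0 (cost 1), row4→col1 (cost 8), row5→col2 (cost 8)
total = 7 + 11 + 1 + 1 + 8 + 8 = 36

Minimum assignment cost: 36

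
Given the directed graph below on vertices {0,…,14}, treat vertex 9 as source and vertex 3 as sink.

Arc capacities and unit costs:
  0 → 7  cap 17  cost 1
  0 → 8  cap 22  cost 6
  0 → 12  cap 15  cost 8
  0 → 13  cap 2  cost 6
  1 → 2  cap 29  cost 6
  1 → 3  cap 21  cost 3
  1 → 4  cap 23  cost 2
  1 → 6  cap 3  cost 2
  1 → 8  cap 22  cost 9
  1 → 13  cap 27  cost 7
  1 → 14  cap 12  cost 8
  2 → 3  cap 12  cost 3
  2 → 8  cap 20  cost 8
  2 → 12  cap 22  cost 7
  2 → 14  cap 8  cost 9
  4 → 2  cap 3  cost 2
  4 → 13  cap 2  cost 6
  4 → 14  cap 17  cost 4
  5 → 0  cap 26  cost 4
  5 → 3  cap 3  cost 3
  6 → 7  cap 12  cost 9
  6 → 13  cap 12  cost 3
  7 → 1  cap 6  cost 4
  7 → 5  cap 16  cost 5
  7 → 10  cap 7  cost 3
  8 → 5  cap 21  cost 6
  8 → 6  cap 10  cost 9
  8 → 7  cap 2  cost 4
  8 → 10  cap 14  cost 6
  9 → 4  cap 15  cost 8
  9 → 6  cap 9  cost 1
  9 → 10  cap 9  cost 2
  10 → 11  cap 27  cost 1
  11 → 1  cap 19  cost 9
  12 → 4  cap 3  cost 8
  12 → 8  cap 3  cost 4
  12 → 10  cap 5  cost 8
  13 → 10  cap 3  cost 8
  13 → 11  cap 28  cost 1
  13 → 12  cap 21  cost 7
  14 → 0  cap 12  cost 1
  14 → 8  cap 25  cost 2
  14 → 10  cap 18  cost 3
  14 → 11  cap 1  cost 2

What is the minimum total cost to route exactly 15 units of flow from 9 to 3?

shortest-cost path #1: 9→4→2→3 push 3 @ unit cost 13 (adds 39)
shortest-cost path #2: 9→10→11→1→3 push 9 @ unit cost 15 (adds 135)
shortest-cost path #3: 9→6→7→1→3 push 3 @ unit cost 17 (adds 51)
total cost = 225

Minimum cost for 15 units: 225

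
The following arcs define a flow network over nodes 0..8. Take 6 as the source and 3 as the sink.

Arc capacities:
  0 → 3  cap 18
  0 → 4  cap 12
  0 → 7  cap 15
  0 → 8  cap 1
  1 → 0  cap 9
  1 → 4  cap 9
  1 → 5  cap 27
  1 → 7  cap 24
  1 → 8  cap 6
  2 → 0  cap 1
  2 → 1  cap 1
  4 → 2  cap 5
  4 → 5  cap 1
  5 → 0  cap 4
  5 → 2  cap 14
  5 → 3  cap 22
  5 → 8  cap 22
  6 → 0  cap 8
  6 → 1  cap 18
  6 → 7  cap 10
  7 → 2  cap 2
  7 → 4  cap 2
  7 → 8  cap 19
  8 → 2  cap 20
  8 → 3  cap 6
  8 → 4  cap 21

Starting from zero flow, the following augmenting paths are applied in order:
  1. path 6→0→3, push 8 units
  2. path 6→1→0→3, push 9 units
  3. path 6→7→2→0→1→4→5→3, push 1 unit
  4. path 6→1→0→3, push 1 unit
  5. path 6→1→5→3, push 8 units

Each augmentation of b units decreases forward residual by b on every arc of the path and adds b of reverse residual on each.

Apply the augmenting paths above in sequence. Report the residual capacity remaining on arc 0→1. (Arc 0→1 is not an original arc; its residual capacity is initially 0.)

Residual capacity of (0,1): 9

after path 1 (6→0→3, push 8): res(0,1)=0
after path 2 (6→1→0→3, push 9): res(0,1)=9
after path 3 (6→7→2→0→1→4→5→3, push 1): res(0,1)=8
after path 4 (6→1→0→3, push 1): res(0,1)=9
after path 5 (6→1→5→3, push 8): res(0,1)=9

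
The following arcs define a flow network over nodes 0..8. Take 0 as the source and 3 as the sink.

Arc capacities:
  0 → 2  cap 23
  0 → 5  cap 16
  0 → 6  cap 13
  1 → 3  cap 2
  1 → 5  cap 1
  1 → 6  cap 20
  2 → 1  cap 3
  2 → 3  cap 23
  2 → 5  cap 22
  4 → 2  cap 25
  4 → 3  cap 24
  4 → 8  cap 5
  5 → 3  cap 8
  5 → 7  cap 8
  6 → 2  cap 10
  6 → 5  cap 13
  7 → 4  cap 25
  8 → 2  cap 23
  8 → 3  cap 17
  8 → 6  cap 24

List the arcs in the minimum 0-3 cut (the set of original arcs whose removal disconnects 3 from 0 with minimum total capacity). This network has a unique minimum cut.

Min-cut arcs: {(1,3), (2,3), (5,3), (5,7)} (total capacity 41)

augment #1: 0→2→3 push 23
augment #2: 0→5→3 push 8
augment #3: 0→5→7→4→3 push 8
augment #4: 0→6→2→1→3 push 2
max flow = 41; residual-reachable set from 0 gives S-side
cut edges (S→T): {(1,3), (2,3), (5,3), (5,7)} total cap 41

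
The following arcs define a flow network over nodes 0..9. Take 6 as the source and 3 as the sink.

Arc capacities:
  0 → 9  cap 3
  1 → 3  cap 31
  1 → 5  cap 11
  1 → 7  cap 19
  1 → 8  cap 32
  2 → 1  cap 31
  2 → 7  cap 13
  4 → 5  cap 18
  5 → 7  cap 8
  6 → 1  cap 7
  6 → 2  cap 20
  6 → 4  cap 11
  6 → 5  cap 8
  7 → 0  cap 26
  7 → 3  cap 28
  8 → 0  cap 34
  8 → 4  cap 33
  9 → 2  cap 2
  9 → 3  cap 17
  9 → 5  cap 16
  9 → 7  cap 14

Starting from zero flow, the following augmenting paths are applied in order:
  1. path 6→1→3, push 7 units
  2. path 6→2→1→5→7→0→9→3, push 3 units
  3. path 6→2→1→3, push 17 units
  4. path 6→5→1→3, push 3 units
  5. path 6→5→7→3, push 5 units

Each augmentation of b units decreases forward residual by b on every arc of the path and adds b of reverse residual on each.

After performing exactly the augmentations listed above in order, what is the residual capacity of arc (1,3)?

after path 1 (6→1→3, push 7): res(1,3)=24
after path 2 (6→2→1→5→7→0→9→3, push 3): res(1,3)=24
after path 3 (6→2→1→3, push 17): res(1,3)=7
after path 4 (6→5→1→3, push 3): res(1,3)=4
after path 5 (6→5→7→3, push 5): res(1,3)=4

Residual capacity of (1,3): 4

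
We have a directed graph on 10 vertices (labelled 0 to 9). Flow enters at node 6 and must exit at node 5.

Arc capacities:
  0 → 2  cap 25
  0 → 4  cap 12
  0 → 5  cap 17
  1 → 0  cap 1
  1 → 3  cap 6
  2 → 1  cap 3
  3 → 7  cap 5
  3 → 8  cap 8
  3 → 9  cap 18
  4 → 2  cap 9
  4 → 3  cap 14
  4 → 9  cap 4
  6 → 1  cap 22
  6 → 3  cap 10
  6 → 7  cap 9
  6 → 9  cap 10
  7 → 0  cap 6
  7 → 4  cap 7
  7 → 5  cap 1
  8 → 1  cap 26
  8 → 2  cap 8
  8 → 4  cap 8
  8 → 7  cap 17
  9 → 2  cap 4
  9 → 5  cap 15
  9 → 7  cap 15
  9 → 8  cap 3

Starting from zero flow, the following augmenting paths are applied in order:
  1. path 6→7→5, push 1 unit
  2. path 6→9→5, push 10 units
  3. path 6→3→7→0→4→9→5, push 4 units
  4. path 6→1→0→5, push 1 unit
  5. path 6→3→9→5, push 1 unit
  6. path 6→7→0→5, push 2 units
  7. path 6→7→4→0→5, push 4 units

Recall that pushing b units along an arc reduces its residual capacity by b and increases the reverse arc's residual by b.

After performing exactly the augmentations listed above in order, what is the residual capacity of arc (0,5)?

after path 1 (6→7→5, push 1): res(0,5)=17
after path 2 (6→9→5, push 10): res(0,5)=17
after path 3 (6→3→7→0→4→9→5, push 4): res(0,5)=17
after path 4 (6→1→0→5, push 1): res(0,5)=16
after path 5 (6→3→9→5, push 1): res(0,5)=16
after path 6 (6→7→0→5, push 2): res(0,5)=14
after path 7 (6→7→4→0→5, push 4): res(0,5)=10

Residual capacity of (0,5): 10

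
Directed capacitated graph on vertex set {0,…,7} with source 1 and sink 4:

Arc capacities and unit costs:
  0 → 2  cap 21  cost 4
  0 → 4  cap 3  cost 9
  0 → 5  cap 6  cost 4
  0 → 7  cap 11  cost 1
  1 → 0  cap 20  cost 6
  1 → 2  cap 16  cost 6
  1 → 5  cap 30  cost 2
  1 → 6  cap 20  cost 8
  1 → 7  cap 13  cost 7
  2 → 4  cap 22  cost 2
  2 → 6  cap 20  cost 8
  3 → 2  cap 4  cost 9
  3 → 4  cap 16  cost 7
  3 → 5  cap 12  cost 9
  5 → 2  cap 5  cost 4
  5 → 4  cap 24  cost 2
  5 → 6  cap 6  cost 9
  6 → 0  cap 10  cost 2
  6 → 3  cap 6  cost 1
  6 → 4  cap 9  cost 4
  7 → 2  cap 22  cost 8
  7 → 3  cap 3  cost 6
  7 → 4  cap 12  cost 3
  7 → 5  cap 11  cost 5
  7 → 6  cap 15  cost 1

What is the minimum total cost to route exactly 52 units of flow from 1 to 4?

shortest-cost path #1: 1→5→4 push 24 @ unit cost 4 (adds 96)
shortest-cost path #2: 1→2→4 push 16 @ unit cost 8 (adds 128)
shortest-cost path #3: 1→5→2→4 push 5 @ unit cost 8 (adds 40)
shortest-cost path #4: 1→7→4 push 7 @ unit cost 10 (adds 70)
total cost = 334

Minimum cost for 52 units: 334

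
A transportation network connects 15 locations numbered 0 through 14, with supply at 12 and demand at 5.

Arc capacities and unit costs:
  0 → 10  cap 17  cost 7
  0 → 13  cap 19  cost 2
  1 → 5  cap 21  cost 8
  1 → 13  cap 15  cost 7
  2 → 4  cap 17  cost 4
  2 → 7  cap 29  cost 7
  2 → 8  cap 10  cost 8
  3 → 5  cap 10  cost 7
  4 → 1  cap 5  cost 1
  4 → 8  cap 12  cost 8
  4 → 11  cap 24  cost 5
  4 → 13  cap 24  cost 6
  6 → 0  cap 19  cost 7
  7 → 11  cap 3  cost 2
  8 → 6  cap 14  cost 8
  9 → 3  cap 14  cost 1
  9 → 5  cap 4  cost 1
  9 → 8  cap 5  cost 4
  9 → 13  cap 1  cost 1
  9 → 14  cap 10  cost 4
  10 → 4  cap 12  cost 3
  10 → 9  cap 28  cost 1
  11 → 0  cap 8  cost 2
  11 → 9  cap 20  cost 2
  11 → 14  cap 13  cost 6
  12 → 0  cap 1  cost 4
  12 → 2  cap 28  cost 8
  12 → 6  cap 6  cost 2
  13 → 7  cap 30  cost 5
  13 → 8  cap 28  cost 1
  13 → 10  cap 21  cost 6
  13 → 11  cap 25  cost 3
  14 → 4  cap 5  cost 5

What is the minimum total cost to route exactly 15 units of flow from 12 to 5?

shortest-cost path #1: 12→0→13→11→9→5 push 1 @ unit cost 12 (adds 12)
shortest-cost path #2: 12→6→0→13→11→9→5 push 3 @ unit cost 17 (adds 51)
shortest-cost path #3: 12→2→4→1→5 push 5 @ unit cost 21 (adds 105)
shortest-cost path #4: 12→6→0→13→11→9→3→5 push 3 @ unit cost 24 (adds 72)
shortest-cost path #5: 12→2→4→11→9→3→5 push 3 @ unit cost 27 (adds 81)
total cost = 321

Minimum cost for 15 units: 321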